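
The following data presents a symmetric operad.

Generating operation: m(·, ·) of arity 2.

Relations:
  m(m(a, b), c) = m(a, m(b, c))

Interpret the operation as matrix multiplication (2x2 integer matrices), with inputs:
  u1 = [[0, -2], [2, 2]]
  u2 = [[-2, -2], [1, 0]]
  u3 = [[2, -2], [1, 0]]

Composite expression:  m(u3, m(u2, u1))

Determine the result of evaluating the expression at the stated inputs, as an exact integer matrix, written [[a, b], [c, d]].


[[-8, 4], [-4, 0]]

m(u2, u1) = [[-4, 0], [0, -2]]
m(u3, m(u2, u1)) = [[-8, 4], [-4, 0]]


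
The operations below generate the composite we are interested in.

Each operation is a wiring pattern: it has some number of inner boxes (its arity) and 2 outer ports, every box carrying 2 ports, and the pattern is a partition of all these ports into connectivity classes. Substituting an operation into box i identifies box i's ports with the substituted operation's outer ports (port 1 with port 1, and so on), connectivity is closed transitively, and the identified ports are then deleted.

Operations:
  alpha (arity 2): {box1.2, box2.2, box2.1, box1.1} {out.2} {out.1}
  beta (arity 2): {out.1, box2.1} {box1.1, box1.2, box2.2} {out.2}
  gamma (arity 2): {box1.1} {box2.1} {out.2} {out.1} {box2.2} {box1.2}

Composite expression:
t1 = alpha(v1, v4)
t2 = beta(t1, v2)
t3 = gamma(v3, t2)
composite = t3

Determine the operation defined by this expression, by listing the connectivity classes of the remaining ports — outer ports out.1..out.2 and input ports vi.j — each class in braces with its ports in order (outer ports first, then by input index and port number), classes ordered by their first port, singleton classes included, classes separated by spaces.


{out.1} {out.2} {v1.1, v1.2, v4.1, v4.2} {v2.1} {v2.2} {v3.1} {v3.2}

Reachability decides: close wires over gamma-identified ports.
stage alpha: inputs (v1, v4), connectivity {out.1} {out.2} {v1.1, v1.2, v4.1, v4.2}, out.j its boundary
stage beta: inputs (v1, v4, v2), connectivity {out.1, v2.1} {out.2} {v1.1, v1.2, v4.1, v4.2} {v2.2}, out.j its boundary
stage gamma: inputs (v3, v1, v4, v2), connectivity {out.1} {out.2} {v1.1, v1.2, v4.1, v4.2} {v2.1} {v2.2} {v3.1} {v3.2}, out.j its boundary


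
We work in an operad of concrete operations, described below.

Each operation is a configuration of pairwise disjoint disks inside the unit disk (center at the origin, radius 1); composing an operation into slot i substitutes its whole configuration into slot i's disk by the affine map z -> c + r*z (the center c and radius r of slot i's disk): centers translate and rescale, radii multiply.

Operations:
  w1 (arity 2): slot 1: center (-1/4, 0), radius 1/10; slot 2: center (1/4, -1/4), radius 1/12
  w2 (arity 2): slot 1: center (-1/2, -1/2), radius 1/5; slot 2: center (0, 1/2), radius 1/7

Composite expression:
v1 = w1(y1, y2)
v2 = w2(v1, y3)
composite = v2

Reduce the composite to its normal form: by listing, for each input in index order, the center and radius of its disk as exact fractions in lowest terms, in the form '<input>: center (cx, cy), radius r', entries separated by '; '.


y1: center (-11/20, -1/2), radius 1/50; y2: center (-9/20, -11/20), radius 1/60; y3: center (0, 1/2), radius 1/7

Below w2, radii multiply path by path; the y-disk centers shift.
input y1: composing its 2 substitution steps yields center (-11/20, -1/2), radius 1/50
input y2: composing its 2 substitution steps yields center (-9/20, -11/20), radius 1/60
input y3: composing its 1 substitution step yields center (0, 1/2), radius 1/7


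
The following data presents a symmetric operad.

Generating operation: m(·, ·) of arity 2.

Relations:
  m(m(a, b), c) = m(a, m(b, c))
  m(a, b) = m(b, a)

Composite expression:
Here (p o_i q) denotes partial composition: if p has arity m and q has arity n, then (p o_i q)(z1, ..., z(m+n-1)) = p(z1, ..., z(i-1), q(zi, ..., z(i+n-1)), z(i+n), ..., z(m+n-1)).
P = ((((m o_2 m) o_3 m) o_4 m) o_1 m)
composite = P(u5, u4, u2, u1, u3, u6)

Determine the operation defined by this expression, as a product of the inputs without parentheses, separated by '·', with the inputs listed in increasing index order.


u1 · u2 · u3 · u4 · u5 · u6


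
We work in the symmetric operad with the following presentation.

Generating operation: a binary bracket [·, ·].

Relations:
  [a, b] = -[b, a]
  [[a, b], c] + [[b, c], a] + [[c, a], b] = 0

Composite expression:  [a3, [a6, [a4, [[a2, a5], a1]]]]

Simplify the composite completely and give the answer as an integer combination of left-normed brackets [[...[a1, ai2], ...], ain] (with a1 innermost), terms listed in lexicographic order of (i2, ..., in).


[[[[[a1, a2], a5], a4], a6], a3] - [[[[[a1, a5], a2], a4], a6], a3]

A multilinear Lie element is pinned by a1-initial words (a1 innermost).
Composite bracket: [a3, [a6, [a4, [[a2, a5], a1]]]]
The bracket unfolds into 32 signed words via [a, b] = ab - ba (2^5 = 32).
Words beginning with a1 determine it all:
  from a1a2a5a4a6a3, sign +1: term +[[[[[a1, a2], a5], a4], a6], a3]
  from a1a5a2a4a6a3, sign -1: term -[[[[[a1, a5], a2], a4], a6], a3]


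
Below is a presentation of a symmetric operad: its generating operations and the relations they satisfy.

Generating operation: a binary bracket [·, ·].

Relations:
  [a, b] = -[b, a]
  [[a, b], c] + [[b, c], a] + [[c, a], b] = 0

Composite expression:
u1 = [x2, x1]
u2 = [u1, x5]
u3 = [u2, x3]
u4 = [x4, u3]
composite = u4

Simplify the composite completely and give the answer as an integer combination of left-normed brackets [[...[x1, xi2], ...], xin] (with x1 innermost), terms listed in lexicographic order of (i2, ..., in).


[[[[x1, x2], x5], x3], x4]

Left-normed coefficients sit on the x1-initial expansion words.
Composite bracket: [x4, [[[x2, x1], x5], x3]]
Full expansion: 16 signed words from ab - ba (2^4 = 16).
The x1-initial words carry the normal form:
  word x1x2x5x3x4 has sign +1, contributing +[[[[x1, x2], x5], x3], x4]


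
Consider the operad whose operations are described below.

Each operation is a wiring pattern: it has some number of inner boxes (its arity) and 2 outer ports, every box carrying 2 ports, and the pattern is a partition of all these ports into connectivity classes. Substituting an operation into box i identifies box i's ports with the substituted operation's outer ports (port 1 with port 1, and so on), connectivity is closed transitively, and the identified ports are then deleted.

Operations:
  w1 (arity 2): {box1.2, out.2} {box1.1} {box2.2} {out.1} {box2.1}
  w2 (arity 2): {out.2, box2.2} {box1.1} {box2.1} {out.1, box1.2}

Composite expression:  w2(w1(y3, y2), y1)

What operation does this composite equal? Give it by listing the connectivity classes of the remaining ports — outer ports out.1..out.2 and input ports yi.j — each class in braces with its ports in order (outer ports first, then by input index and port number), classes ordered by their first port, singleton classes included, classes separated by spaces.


{out.1, y3.2} {out.2, y1.2} {y1.1} {y2.1} {y2.2} {y3.1}

After gluing at w2, chains via deleted ports link the y-ports.
w1 over (y3, y2) gives {out.1} {out.2, y3.2} {y2.1} {y2.2} {y3.1}, out.j being that stage's outer ports
w2 over (y3, y2, y1) gives {out.1, y3.2} {out.2, y1.2} {y1.1} {y2.1} {y2.2} {y3.1}, out.j being that stage's outer ports


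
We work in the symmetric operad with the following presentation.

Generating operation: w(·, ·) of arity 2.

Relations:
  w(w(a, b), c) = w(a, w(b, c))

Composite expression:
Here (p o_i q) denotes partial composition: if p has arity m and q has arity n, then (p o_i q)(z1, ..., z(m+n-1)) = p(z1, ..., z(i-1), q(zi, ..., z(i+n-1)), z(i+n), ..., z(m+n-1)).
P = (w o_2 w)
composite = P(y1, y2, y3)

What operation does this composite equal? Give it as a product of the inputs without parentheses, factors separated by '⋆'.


y1 ⋆ y2 ⋆ y3

Key point: w is associative — brackets drop, the y-order remains.
w(y2, y3) spells out as y2 ⋆ y3
w(y1, w(y2, y3)) spells out as y1 ⋆ y2 ⋆ y3


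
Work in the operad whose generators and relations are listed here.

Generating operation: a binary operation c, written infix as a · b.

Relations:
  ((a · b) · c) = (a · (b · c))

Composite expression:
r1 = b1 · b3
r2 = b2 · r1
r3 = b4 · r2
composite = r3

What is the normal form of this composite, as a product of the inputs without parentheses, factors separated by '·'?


b4 · b2 · b1 · b3


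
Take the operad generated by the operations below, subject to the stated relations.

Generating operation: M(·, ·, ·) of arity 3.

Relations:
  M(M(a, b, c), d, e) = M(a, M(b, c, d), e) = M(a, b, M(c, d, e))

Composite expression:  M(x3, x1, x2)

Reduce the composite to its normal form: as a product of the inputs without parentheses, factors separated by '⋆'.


x3 ⋆ x1 ⋆ x2

All parenthesizations of M agree; list the x-inputs left to right.
M(x3, x1, x2) linearizes to x3 ⋆ x1 ⋆ x2


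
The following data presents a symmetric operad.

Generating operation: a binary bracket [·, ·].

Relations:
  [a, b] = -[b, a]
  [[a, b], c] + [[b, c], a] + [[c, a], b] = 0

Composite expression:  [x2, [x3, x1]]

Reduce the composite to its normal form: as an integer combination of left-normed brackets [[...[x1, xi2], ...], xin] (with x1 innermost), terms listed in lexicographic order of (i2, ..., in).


[[x1, x3], x2]

Antisymmetry and Jacobi reduce to x1-anchored left-normed brackets.
Composite bracket: [x2, [x3, x1]]
Each bracket splits as ab - ba, giving 4 signed words (2^2 = 4).
Collect the words opening with x1:
  word x1x3x2 has sign +1, contributing +[[x1, x3], x2]


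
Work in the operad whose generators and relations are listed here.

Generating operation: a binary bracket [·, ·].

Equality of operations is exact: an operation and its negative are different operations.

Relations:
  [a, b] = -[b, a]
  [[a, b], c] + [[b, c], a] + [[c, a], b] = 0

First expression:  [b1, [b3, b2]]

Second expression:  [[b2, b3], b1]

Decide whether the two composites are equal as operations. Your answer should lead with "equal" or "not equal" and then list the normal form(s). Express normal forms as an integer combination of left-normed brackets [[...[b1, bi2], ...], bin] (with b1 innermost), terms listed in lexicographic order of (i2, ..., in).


equal; both compose to -[[b1, b2], b3] + [[b1, b3], b2]

Reducing the first expression gives -[[b1, b2], b3] + [[b1, b3], b2]
Reducing the second expression gives -[[b1, b2], b3] + [[b1, b3], b2]
The normal forms match — equal.


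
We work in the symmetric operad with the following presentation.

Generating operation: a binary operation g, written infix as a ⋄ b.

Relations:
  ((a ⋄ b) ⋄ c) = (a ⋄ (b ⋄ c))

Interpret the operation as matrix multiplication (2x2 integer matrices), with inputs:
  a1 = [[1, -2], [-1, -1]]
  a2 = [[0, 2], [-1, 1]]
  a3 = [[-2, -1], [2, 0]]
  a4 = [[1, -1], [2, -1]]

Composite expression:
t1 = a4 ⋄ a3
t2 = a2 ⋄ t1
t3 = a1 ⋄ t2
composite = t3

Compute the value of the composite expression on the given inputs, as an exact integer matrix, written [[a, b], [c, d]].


[[-8, -2], [14, 5]]

(a4 ⋄ a3) = [[-4, -1], [-6, -2]]
(a2 ⋄ (a4 ⋄ a3)) = [[-12, -4], [-2, -1]]
(a1 ⋄ (a2 ⋄ (a4 ⋄ a3))) = [[-8, -2], [14, 5]]


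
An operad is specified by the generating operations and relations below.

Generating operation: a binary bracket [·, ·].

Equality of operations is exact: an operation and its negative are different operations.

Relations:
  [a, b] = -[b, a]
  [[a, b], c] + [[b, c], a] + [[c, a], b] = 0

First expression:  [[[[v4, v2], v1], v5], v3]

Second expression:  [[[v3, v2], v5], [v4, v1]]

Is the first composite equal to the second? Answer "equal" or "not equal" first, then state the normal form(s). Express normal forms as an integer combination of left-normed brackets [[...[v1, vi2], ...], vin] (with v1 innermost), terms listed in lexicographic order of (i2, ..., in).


not equal: they reduce to [[[[v1, v2], v4], v5], v3] - [[[[v1, v4], v2], v5], v3] and -[[[[v1, v4], v2], v3], v5] + [[[[v1, v4], v3], v2], v5] + [[[[v1, v4], v5], v2], v3] - [[[[v1, v4], v5], v3], v2]

The first expression reduces to [[[[v1, v2], v4], v5], v3] - [[[[v1, v4], v2], v5], v3]
The second expression reduces to -[[[[v1, v4], v2], v3], v5] + [[[[v1, v4], v3], v2], v5] + [[[[v1, v4], v5], v2], v3] - [[[[v1, v4], v5], v3], v2]
No match — not equal.


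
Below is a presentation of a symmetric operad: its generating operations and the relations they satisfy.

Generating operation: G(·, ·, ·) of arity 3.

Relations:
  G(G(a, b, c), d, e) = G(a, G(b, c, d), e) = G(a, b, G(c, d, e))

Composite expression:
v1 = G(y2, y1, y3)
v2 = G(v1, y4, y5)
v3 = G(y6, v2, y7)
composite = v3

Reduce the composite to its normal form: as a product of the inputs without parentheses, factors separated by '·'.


y6 · y2 · y1 · y3 · y4 · y5 · y7

The G-tree's shape is irrelevant; the y-reading-order decides.
G(y2, y1, y3) collapses to y2 · y1 · y3
G(G(y2, y1, y3), y4, y5) collapses to y2 · y1 · y3 · y4 · y5
G(y6, G(G(y2, y1, y3), y4, y5), y7) collapses to y6 · y2 · y1 · y3 · y4 · y5 · y7


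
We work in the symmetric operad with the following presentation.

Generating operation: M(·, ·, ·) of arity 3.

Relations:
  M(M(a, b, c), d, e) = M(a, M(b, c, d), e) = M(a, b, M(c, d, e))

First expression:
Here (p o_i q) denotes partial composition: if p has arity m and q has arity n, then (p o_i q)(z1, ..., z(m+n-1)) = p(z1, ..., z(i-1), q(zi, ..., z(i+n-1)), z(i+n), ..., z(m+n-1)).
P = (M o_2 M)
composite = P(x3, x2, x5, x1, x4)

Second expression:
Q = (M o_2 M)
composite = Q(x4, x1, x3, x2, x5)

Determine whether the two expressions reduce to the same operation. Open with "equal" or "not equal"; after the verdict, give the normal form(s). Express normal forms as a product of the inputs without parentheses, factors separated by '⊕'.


not equal; first: x3 ⊕ x2 ⊕ x5 ⊕ x1 ⊕ x4; second: x4 ⊕ x1 ⊕ x3 ⊕ x2 ⊕ x5

The first expression reduces to x3 ⊕ x2 ⊕ x5 ⊕ x1 ⊕ x4
The second expression reduces to x4 ⊕ x1 ⊕ x3 ⊕ x2 ⊕ x5
Distinct normal forms: not equal.


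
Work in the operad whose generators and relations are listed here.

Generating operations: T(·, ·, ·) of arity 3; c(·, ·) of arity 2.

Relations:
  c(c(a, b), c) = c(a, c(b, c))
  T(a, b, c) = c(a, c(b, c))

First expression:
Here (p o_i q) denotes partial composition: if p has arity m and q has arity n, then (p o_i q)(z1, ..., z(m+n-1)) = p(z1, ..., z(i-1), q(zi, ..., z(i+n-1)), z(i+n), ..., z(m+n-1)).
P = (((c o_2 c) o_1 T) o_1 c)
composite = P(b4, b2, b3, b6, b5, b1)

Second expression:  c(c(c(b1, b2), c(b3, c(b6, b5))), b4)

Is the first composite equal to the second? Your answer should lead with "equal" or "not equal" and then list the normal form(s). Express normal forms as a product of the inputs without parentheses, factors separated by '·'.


not equal — first b4 · b2 · b3 · b6 · b5 · b1, second b1 · b2 · b3 · b6 · b5 · b4

Normal form of the first expression: b4 · b2 · b3 · b6 · b5 · b1
Normal form of the second expression: b1 · b2 · b3 · b6 · b5 · b4
No match — not equal.


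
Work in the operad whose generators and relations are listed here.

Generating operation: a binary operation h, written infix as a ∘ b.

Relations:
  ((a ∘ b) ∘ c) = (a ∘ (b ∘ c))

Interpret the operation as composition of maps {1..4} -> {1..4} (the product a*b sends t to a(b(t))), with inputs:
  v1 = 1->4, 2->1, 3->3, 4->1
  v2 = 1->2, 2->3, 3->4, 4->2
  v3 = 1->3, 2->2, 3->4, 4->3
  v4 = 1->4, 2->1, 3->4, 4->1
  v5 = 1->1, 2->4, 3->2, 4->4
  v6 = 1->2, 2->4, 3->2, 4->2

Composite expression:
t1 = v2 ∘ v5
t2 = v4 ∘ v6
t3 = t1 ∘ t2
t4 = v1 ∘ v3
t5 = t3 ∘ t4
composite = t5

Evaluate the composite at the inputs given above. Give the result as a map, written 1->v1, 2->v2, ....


(v2 ∘ v5) = 1->2, 2->2, 3->3, 4->2
(v4 ∘ v6) = 1->1, 2->1, 3->1, 4->1
((v2 ∘ v5) ∘ (v4 ∘ v6)) = 1->2, 2->2, 3->2, 4->2
(v1 ∘ v3) = 1->3, 2->1, 3->1, 4->3
(((v2 ∘ v5) ∘ (v4 ∘ v6)) ∘ (v1 ∘ v3)) = 1->2, 2->2, 3->2, 4->2

1->2, 2->2, 3->2, 4->2


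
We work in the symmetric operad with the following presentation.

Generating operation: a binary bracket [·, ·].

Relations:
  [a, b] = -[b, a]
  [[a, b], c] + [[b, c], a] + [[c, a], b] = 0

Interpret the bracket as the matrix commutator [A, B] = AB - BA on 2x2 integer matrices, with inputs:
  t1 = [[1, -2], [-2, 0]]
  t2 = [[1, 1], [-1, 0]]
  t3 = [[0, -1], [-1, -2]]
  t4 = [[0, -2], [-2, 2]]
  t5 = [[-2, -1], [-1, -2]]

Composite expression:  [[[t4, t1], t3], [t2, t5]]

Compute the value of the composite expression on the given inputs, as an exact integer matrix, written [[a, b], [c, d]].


[[-24, -24], [72, 24]]

[t4, t1] = [[0, 6], [-6, 0]]
[[t4, t1], t3] = [[-12, -12], [-12, 12]]
[t2, t5] = [[-2, -1], [1, 2]]
[[[t4, t1], t3], [t2, t5]] = [[-24, -24], [72, 24]]


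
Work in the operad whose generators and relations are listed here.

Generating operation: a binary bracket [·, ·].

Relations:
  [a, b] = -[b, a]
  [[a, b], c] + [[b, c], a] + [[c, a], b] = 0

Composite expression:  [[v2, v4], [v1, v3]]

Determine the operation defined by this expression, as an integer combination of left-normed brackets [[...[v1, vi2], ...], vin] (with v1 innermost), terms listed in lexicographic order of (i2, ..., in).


-[[[v1, v3], v2], v4] + [[[v1, v3], v4], v2]

Skip Jacobi rewriting: expand, keep v1-initial words, read off terms.
Composite bracket: [[v2, v4], [v1, v3]]
The bracket unfolds into 8 signed words via [a, b] = ab - ba (2^3 = 8).
Keep just the words that open with v1:
  sign of v1v3v2v4 is -1, so it contributes -[[[v1, v3], v2], v4]
  sign of v1v3v4v2 is +1, so it contributes +[[[v1, v3], v4], v2]


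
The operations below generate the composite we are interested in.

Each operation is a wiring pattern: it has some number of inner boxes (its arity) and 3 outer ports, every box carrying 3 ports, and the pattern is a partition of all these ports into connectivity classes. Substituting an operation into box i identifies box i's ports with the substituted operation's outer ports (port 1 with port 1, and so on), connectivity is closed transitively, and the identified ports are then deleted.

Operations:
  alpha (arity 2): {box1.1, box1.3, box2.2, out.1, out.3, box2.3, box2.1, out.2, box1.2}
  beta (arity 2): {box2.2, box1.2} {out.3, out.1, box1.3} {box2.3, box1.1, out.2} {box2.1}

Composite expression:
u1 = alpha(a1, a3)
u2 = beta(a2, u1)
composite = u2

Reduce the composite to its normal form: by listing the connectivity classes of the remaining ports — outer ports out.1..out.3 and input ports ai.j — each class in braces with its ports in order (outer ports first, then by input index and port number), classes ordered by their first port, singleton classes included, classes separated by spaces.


After gluing at beta, chains via deleted ports link the a-ports.
stage alpha: inputs (a1, a3), connectivity {out.1, out.2, out.3, a1.1, a1.2, a1.3, a3.1, a3.2, a3.3}, out.j its boundary
stage beta: inputs (a2, a1, a3), connectivity {out.1, out.3, a2.3} {out.2, a1.1, a1.2, a1.3, a2.1, a2.2, a3.1, a3.2, a3.3}, out.j its boundary

{out.1, out.3, a2.3} {out.2, a1.1, a1.2, a1.3, a2.1, a2.2, a3.1, a3.2, a3.3}


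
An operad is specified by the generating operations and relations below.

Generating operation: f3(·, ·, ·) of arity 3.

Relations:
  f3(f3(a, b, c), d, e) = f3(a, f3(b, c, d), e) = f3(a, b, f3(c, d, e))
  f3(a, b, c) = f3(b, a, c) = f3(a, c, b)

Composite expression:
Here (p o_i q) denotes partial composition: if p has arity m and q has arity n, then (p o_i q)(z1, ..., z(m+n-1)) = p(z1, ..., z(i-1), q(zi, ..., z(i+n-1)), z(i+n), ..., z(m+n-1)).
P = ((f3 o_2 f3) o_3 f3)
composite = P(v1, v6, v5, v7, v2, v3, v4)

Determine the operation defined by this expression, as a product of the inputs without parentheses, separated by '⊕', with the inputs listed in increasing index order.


Both nesting and order wash out for f3; what remains is which v's occur.
f3(v5, v7, v2) reduces to v5 ⊕ v7 ⊕ v2
f3(v6, f3(v5, v7, v2), v3) reduces to v6 ⊕ v5 ⊕ v7 ⊕ v2 ⊕ v3
f3(v1, f3(v6, f3(v5, v7, v2), v3), v4) reduces to v1 ⊕ v6 ⊕ v5 ⊕ v7 ⊕ v2 ⊕ v3 ⊕ v4
commutativity sorts the factors: v1 ⊕ v2 ⊕ v3 ⊕ v4 ⊕ v5 ⊕ v6 ⊕ v7

v1 ⊕ v2 ⊕ v3 ⊕ v4 ⊕ v5 ⊕ v6 ⊕ v7


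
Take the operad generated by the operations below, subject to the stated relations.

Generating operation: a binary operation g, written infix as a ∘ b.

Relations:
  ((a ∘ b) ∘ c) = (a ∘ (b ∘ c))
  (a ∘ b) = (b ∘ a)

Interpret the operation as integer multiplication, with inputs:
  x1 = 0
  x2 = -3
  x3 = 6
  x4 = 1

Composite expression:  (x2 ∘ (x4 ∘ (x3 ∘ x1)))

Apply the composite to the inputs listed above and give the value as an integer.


(x3 ∘ x1) = 0
(x4 ∘ (x3 ∘ x1)) = 0
(x2 ∘ (x4 ∘ (x3 ∘ x1))) = 0

0


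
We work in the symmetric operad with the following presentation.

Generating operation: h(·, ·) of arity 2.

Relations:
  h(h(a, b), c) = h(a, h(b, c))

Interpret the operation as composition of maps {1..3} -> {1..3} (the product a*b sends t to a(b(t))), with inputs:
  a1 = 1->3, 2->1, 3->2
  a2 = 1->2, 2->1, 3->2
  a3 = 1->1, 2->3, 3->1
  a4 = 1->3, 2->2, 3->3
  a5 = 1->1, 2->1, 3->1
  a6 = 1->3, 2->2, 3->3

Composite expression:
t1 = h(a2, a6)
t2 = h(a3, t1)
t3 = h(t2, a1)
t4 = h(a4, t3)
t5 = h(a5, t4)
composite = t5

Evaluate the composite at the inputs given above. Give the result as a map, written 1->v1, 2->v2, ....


1->1, 2->1, 3->1


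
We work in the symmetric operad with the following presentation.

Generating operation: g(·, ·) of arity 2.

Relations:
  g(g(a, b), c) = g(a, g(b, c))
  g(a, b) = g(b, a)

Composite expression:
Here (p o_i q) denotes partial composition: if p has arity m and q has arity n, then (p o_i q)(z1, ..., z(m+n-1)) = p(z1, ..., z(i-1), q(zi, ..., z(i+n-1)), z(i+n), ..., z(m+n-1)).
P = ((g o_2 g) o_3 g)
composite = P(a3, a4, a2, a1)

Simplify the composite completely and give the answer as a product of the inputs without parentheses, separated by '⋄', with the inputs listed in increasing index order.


a1 ⋄ a2 ⋄ a3 ⋄ a4


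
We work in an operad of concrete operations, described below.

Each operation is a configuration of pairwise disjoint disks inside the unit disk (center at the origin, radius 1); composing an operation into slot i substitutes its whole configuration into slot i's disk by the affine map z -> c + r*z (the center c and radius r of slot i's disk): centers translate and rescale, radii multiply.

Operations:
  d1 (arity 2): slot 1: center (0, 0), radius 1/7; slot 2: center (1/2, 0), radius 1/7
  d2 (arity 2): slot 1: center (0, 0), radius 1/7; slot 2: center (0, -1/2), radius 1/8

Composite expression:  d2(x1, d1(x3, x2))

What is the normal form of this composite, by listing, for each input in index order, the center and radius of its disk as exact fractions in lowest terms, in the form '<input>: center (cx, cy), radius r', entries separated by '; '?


x1: center (0, 0), radius 1/7; x2: center (1/16, -1/2), radius 1/56; x3: center (0, -1/2), radius 1/56

Each x-disk chains the slot maps above it in d2; radii multiply.
tracing x1 down its 1-map path: center (0, 0), radius 1/7
tracing x3 down its 2-map path: center (0, -1/2), radius 1/56
tracing x2 down its 2-map path: center (1/16, -1/2), radius 1/56


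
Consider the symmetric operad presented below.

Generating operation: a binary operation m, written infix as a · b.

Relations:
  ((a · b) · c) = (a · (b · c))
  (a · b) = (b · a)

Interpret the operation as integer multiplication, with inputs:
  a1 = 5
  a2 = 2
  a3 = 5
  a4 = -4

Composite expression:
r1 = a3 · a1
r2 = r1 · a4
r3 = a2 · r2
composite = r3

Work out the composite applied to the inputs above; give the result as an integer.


-200

(a3 · a1) = 25
((a3 · a1) · a4) = -100
(a2 · ((a3 · a1) · a4)) = -200


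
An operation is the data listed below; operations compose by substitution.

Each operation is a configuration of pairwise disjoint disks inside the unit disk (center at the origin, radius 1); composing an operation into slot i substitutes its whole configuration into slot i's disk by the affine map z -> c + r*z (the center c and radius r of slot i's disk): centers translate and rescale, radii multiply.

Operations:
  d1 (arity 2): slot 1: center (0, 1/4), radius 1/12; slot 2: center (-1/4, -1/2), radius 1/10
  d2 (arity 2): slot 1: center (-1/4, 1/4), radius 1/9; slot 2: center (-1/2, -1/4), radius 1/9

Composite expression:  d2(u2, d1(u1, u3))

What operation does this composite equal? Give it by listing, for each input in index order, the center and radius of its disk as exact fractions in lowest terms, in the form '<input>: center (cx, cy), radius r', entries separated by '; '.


Only the slot chain above each u matters under d2; compose those maps.
u2 passes through 1 substitution, ending at center (-1/4, 1/4), radius 1/9
u1 passes through 2 substitutions, ending at center (-1/2, -2/9), radius 1/108
u3 passes through 2 substitutions, ending at center (-19/36, -11/36), radius 1/90

u1: center (-1/2, -2/9), radius 1/108; u2: center (-1/4, 1/4), radius 1/9; u3: center (-19/36, -11/36), radius 1/90


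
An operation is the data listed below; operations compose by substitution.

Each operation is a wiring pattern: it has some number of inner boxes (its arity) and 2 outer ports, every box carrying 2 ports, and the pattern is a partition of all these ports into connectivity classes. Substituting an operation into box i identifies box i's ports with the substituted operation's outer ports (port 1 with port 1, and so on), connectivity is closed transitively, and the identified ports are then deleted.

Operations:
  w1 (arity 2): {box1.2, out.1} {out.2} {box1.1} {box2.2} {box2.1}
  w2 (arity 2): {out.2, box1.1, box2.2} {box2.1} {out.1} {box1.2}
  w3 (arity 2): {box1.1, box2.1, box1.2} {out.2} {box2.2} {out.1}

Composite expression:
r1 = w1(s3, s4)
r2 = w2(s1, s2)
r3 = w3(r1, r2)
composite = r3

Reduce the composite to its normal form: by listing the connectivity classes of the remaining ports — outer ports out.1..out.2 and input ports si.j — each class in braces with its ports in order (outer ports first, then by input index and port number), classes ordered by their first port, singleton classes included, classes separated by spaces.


{out.1} {out.2} {s1.1, s2.2} {s1.2} {s2.1} {s3.1} {s3.2} {s4.1} {s4.2}

After gluing at w3, chains via deleted ports link the s-ports.
after w1, the pattern on (s3, s4) reads {out.1, s3.2} {out.2} {s3.1} {s4.1} {s4.2} (out.j = its outer ports)
after w2, the pattern on (s1, s2) reads {out.1} {out.2, s1.1, s2.2} {s1.2} {s2.1} (out.j = its outer ports)
after w3, the pattern on (s3, s4, s1, s2) reads {out.1} {out.2} {s1.1, s2.2} {s1.2} {s2.1} {s3.1} {s3.2} {s4.1} {s4.2} (out.j = its outer ports)


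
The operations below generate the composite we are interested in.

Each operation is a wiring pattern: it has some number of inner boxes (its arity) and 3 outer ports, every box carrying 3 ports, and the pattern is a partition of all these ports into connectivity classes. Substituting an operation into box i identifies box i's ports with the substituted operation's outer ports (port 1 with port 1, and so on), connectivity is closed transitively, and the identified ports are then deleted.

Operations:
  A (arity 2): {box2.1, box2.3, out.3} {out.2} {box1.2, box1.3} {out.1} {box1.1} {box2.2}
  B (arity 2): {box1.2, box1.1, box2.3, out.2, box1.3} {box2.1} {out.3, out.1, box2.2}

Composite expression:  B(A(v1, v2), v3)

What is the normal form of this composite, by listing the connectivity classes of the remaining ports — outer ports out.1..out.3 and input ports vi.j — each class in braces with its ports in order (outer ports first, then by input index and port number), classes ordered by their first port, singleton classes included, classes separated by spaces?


{out.1, out.3, v3.2} {out.2, v2.1, v2.3, v3.3} {v1.1} {v1.2, v1.3} {v2.2} {v3.1}

After gluing at B, chains via deleted ports link the v-ports.
composing A on (v1, v2), with out.j its own outer ports: {out.1} {out.2} {out.3, v2.1, v2.3} {v1.1} {v1.2, v1.3} {v2.2}
composing B on (v1, v2, v3), with out.j its own outer ports: {out.1, out.3, v3.2} {out.2, v2.1, v2.3, v3.3} {v1.1} {v1.2, v1.3} {v2.2} {v3.1}


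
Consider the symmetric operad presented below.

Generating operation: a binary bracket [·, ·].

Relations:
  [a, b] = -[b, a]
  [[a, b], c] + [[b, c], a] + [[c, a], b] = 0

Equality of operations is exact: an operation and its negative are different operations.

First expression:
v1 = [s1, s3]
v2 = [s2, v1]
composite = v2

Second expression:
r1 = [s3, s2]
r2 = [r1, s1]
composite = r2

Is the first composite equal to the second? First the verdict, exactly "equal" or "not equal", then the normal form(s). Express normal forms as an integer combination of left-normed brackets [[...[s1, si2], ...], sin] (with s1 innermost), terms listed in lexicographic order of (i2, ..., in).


The first composite normalizes to -[[s1, s3], s2]
The second composite normalizes to [[s1, s2], s3] - [[s1, s3], s2]
Different reductions; not equal.

not equal; first: -[[s1, s3], s2]; second: [[s1, s2], s3] - [[s1, s3], s2]


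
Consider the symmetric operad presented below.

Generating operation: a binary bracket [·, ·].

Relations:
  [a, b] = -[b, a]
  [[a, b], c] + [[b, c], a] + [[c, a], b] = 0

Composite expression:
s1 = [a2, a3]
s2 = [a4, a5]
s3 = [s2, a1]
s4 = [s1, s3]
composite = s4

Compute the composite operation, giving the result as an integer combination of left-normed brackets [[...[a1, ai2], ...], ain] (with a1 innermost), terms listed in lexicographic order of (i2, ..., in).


In the tensor algebra, words opening a1 carry the a1-anchored form.
Composite bracket: [[a2, a3], [[a4, a5], a1]]
Expanding via [a, b] = ab - ba: 16 signed words (2^4 = 16).
Coefficients come from the a1-initial words:
  from a1a4a5a2a3, sign +1: term +[[[[a1, a4], a5], a2], a3]
  from a1a4a5a3a2, sign -1: term -[[[[a1, a4], a5], a3], a2]
  from a1a5a4a2a3, sign -1: term -[[[[a1, a5], a4], a2], a3]
  from a1a5a4a3a2, sign +1: term +[[[[a1, a5], a4], a3], a2]

[[[[a1, a4], a5], a2], a3] - [[[[a1, a4], a5], a3], a2] - [[[[a1, a5], a4], a2], a3] + [[[[a1, a5], a4], a3], a2]


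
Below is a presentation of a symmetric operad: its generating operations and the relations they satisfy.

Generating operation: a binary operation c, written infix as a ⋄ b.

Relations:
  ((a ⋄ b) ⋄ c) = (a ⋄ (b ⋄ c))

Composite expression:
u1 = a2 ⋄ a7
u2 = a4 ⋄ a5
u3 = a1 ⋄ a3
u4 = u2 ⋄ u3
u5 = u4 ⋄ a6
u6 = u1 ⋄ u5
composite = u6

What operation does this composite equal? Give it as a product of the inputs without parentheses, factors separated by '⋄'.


a2 ⋄ a7 ⋄ a4 ⋄ a5 ⋄ a1 ⋄ a3 ⋄ a6

Every regrouping of c is equal, so read the a-inputs in written order.
(a2 ⋄ a7) unparenthesizes to a2 ⋄ a7
(a4 ⋄ a5) unparenthesizes to a4 ⋄ a5
(a1 ⋄ a3) unparenthesizes to a1 ⋄ a3
((a4 ⋄ a5) ⋄ (a1 ⋄ a3)) unparenthesizes to a4 ⋄ a5 ⋄ a1 ⋄ a3
(((a4 ⋄ a5) ⋄ (a1 ⋄ a3)) ⋄ a6) unparenthesizes to a4 ⋄ a5 ⋄ a1 ⋄ a3 ⋄ a6
((a2 ⋄ a7) ⋄ (((a4 ⋄ a5) ⋄ (a1 ⋄ a3)) ⋄ a6)) unparenthesizes to a2 ⋄ a7 ⋄ a4 ⋄ a5 ⋄ a1 ⋄ a3 ⋄ a6


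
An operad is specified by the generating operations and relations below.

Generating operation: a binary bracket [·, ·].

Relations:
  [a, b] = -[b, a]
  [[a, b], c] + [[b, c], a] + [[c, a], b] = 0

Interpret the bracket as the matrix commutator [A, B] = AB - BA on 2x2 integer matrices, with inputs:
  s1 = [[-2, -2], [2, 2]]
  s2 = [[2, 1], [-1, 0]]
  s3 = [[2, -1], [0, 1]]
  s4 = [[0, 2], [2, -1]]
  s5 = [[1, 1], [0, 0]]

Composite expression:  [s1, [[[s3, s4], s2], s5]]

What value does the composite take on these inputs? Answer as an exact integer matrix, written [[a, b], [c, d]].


[s3, s4] = [[-2, 3], [-2, 2]]
[[s3, s4], s2] = [[-1, -10], [-8, 1]]
[[[s3, s4], s2], s5] = [[8, 8], [-8, -8]]
[s1, [[[s3, s4], s2], s5]] = [[0, 0], [0, 0]]

[[0, 0], [0, 0]]


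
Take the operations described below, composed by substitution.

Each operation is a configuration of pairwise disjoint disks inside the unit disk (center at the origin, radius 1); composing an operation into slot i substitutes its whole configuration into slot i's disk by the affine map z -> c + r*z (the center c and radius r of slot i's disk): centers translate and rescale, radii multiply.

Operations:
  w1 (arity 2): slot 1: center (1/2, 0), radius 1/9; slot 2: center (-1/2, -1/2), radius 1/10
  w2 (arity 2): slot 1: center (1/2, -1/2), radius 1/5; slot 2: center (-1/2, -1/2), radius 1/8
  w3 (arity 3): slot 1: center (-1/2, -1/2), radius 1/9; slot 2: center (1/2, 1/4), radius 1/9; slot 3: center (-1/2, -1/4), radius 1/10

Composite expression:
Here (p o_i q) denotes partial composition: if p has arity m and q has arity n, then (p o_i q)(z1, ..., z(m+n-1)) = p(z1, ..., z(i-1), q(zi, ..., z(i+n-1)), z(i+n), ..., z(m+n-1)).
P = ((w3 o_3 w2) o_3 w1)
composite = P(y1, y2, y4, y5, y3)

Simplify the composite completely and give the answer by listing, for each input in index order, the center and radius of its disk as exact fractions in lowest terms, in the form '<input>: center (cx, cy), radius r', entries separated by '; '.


Each y-disk chains the slot maps above it in w3; radii multiply.
input y1: applying the 1 nested substitution gives center (-1/2, -1/2), radius 1/9
input y2: applying the 1 nested substitution gives center (1/2, 1/4), radius 1/9
input y4: applying the 3 nested substitutions gives center (-11/25, -3/10), radius 1/450
input y5: applying the 3 nested substitutions gives center (-23/50, -31/100), radius 1/500
input y3: applying the 2 nested substitutions gives center (-11/20, -3/10), radius 1/80

y1: center (-1/2, -1/2), radius 1/9; y2: center (1/2, 1/4), radius 1/9; y3: center (-11/20, -3/10), radius 1/80; y4: center (-11/25, -3/10), radius 1/450; y5: center (-23/50, -31/100), radius 1/500


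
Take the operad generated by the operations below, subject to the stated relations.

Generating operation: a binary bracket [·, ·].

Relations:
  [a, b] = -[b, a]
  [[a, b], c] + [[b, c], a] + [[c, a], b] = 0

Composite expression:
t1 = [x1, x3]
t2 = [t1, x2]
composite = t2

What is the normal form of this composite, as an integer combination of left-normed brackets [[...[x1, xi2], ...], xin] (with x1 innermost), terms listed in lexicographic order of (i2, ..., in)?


[[x1, x3], x2]

Expand each bracket as ab - ba; the x1-initial words give the coefficients.
Composite bracket: [[x1, x3], x2]
Expanding via [a, b] = ab - ba: 4 signed words (2^2 = 4).
Collect the words opening with x1:
  word x1x3x2 has sign +1, contributing +[[x1, x3], x2]


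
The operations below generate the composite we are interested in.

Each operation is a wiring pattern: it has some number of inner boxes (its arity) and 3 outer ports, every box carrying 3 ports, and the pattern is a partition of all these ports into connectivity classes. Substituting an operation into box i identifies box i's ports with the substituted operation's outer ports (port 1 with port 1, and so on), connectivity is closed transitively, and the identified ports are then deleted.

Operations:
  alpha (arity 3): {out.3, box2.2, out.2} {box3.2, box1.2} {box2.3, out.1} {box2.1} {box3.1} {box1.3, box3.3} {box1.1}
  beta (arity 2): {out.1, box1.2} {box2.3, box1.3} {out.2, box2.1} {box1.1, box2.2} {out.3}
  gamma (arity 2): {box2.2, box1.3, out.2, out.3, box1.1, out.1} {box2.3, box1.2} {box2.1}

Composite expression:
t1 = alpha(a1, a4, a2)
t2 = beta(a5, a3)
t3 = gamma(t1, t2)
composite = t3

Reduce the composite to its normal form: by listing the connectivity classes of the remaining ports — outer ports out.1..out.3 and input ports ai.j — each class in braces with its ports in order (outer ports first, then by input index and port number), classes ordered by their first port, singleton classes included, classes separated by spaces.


{out.1, out.2, out.3, a3.1, a4.2, a4.3} {a1.1} {a1.2, a2.2} {a1.3, a2.3} {a2.1} {a3.2, a5.1} {a3.3, a5.3} {a4.1} {a5.2}

Two ports join when wires chain via gamma-identified ports.
alpha over (a1, a4, a2) gives {out.1, a4.3} {out.2, out.3, a4.2} {a1.1} {a1.2, a2.2} {a1.3, a2.3} {a2.1} {a4.1}, out.j being that stage's outer ports
beta over (a5, a3) gives {out.1, a5.2} {out.2, a3.1} {out.3} {a3.2, a5.1} {a3.3, a5.3}, out.j being that stage's outer ports
gamma over (a1, a4, a2, a5, a3) gives {out.1, out.2, out.3, a3.1, a4.2, a4.3} {a1.1} {a1.2, a2.2} {a1.3, a2.3} {a2.1} {a3.2, a5.1} {a3.3, a5.3} {a4.1} {a5.2}, out.j being that stage's outer ports


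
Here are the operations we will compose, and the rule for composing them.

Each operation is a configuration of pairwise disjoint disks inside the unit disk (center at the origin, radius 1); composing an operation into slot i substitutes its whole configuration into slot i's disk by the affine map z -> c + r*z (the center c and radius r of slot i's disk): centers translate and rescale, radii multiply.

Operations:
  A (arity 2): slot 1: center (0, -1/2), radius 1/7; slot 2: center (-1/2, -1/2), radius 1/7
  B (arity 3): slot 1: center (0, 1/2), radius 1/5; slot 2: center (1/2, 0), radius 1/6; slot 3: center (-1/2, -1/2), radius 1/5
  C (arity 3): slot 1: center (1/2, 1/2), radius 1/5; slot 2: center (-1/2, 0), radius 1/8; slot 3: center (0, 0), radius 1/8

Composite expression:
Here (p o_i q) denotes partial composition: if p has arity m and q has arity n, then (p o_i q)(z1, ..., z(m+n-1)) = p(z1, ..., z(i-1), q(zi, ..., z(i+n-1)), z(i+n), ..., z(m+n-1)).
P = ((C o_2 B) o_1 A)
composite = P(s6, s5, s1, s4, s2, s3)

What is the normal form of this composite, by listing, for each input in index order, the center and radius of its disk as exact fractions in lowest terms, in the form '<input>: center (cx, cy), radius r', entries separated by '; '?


s1: center (-1/2, 1/16), radius 1/40; s2: center (-9/16, -1/16), radius 1/40; s3: center (0, 0), radius 1/8; s4: center (-7/16, 0), radius 1/48; s5: center (2/5, 2/5), radius 1/35; s6: center (1/2, 2/5), radius 1/35

Nesting under C composes maps z -> c + r*z down each s-path.
input s6: composing its 2 substitution steps yields center (1/2, 2/5), radius 1/35
input s5: composing its 2 substitution steps yields center (2/5, 2/5), radius 1/35
input s1: composing its 2 substitution steps yields center (-1/2, 1/16), radius 1/40
input s4: composing its 2 substitution steps yields center (-7/16, 0), radius 1/48
input s2: composing its 2 substitution steps yields center (-9/16, -1/16), radius 1/40
input s3: composing its 1 substitution step yields center (0, 0), radius 1/8


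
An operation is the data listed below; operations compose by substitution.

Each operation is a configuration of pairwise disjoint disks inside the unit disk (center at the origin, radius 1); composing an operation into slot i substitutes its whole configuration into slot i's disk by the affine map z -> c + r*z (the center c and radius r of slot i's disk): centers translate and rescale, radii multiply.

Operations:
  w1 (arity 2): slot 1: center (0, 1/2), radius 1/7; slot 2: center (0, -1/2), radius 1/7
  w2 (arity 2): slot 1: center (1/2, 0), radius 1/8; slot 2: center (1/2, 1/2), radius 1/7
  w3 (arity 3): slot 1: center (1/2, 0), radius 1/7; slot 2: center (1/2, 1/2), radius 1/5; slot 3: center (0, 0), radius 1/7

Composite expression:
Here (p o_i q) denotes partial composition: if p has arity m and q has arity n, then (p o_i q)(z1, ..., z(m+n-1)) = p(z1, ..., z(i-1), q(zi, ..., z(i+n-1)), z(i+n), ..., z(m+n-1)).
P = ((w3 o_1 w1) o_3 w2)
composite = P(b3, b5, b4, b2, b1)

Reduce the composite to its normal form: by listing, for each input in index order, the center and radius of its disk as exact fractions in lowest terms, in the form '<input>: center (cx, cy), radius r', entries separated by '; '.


Only the slot chain above each b matters under w3; compose those maps.
tracing b3 down its 2-map path: center (1/2, 1/14), radius 1/49
tracing b5 down its 2-map path: center (1/2, -1/14), radius 1/49
tracing b4 down its 2-map path: center (3/5, 1/2), radius 1/40
tracing b2 down its 2-map path: center (3/5, 3/5), radius 1/35
tracing b1 down its 1-map path: center (0, 0), radius 1/7

b1: center (0, 0), radius 1/7; b2: center (3/5, 3/5), radius 1/35; b3: center (1/2, 1/14), radius 1/49; b4: center (3/5, 1/2), radius 1/40; b5: center (1/2, -1/14), radius 1/49
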